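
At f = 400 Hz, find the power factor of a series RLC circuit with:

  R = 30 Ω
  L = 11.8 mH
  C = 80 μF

Step 1 — Angular frequency: ω = 2π·f = 2π·400 = 2513 rad/s.
Step 2 — Component impedances:
  R: Z = R = 30 Ω
  L: Z = jωL = j·2513·0.0118 = 0 + j29.66 Ω
  C: Z = 1/(jωC) = -j/(ω·C) = 0 - j4.974 Ω
Step 3 — Series combination: Z_total = R + L + C = 30 + j24.68 Ω = 38.85∠39.4° Ω.
Step 4 — Power factor: PF = cos(φ) = Re(Z)/|Z| = 30/38.85 = 0.7722.
Step 5 — Type: Im(Z) = 24.68 ⇒ lagging (phase φ = 39.4°).

PF = 0.7722 (lagging, φ = 39.4°)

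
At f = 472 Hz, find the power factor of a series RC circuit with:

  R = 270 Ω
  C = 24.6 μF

Step 1 — Angular frequency: ω = 2π·f = 2π·472 = 2966 rad/s.
Step 2 — Component impedances:
  R: Z = R = 270 Ω
  C: Z = 1/(jωC) = -j/(ω·C) = 0 - j13.71 Ω
Step 3 — Series combination: Z_total = R + C = 270 - j13.71 Ω = 270.3∠-2.9° Ω.
Step 4 — Power factor: PF = cos(φ) = Re(Z)/|Z| = 270/270.35 = 0.9987.
Step 5 — Type: Im(Z) = -13.71 ⇒ leading (phase φ = -2.9°).

PF = 0.9987 (leading, φ = -2.9°)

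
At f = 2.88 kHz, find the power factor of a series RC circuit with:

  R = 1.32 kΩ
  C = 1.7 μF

Step 1 — Angular frequency: ω = 2π·f = 2π·2880 = 1.81e+04 rad/s.
Step 2 — Component impedances:
  R: Z = R = 1320 Ω
  C: Z = 1/(jωC) = -j/(ω·C) = 0 - j32.51 Ω
Step 3 — Series combination: Z_total = R + C = 1320 - j32.51 Ω = 1320∠-1.4° Ω.
Step 4 — Power factor: PF = cos(φ) = Re(Z)/|Z| = 1320/1320.4 = 0.9997.
Step 5 — Type: Im(Z) = -32.51 ⇒ leading (phase φ = -1.4°).

PF = 0.9997 (leading, φ = -1.4°)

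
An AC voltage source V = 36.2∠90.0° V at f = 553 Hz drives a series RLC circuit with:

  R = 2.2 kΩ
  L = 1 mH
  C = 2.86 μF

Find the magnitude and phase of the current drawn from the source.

Step 1 — Angular frequency: ω = 2π·f = 2π·553 = 3475 rad/s.
Step 2 — Component impedances:
  R: Z = R = 2200 Ω
  L: Z = jωL = j·3475·0.001 = 0 + j3.475 Ω
  C: Z = 1/(jωC) = -j/(ω·C) = 0 - j100.6 Ω
Step 3 — Series combination: Z_total = R + L + C = 2200 - j97.16 Ω = 2202∠-2.5° Ω.
Step 4 — Source phasor: V = 36.2∠90.0° V = 0 + j36.2 V.
Step 5 — Ohm's law: I = V / Z_total = (0 + j36.2) / (2200 - j97.16) = -0.0007252 + j0.01642 A.
Step 6 — Convert to polar: |I| = 0.01644 A, ∠I = 92.5°.

I = 0.01644∠92.5° A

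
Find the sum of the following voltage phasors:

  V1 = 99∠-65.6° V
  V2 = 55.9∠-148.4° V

Step 1 — Convert each phasor to rectangular form:
  V1 = 99·(cos(-65.6°) + j·sin(-65.6°)) = 40.9 - j90.16 V
  V2 = 55.9·(cos(-148.4°) + j·sin(-148.4°)) = -47.61 - j29.29 V
Step 2 — Sum components: V_total = -6.714 - j119.4 V.
Step 3 — Convert to polar: |V_total| = 119.6 V, ∠V_total = -93.2°.

V_total = 119.6∠-93.2° V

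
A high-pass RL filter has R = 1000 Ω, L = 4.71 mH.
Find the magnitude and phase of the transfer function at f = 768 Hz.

Step 1 — Angular frequency: ω = 2π·768 = 4825 rad/s.
Step 2 — Transfer function: H(jω) = jωL/(R + jωL).
Step 3 — Numerator jωL = j·22.73; denominator R + jωL = 1000 + j22.73.
Step 4 — H = 0.0005163 + j0.02272.
Step 5 — Magnitude: |H| = 0.02272 (-32.9 dB); phase: φ = 88.7°.

|H| = 0.02272 (-32.9 dB), φ = 88.7°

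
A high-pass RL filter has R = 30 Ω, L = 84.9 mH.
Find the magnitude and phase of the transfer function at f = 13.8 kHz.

Step 1 — Angular frequency: ω = 2π·1.38e+04 = 8.671e+04 rad/s.
Step 2 — Transfer function: H(jω) = jωL/(R + jωL).
Step 3 — Numerator jωL = j·7362; denominator R + jωL = 30 + j7362.
Step 4 — H = 1 + j0.004075.
Step 5 — Magnitude: |H| = 1 (-0.0 dB); phase: φ = 0.2°.

|H| = 1 (-0.0 dB), φ = 0.2°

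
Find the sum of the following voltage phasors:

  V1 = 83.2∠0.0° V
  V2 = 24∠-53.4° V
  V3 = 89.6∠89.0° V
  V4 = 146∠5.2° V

Step 1 — Convert each phasor to rectangular form:
  V1 = 83.2·(cos(0.0°) + j·sin(0.0°)) = 83.2 V
  V2 = 24·(cos(-53.4°) + j·sin(-53.4°)) = 14.31 - j19.27 V
  V3 = 89.6·(cos(89.0°) + j·sin(89.0°)) = 1.564 + j89.59 V
  V4 = 146·(cos(5.2°) + j·sin(5.2°)) = 145.4 + j13.23 V
Step 2 — Sum components: V_total = 244.5 + j83.55 V.
Step 3 — Convert to polar: |V_total| = 258.4 V, ∠V_total = 18.9°.

V_total = 258.4∠18.9° V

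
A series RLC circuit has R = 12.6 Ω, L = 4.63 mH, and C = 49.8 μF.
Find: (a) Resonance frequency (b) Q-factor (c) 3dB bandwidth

Step 1 — Resonance: ω₀ = 1/√(LC) = 1/√(0.00463·4.98e-05) = 2083 rad/s.
Step 2 — f₀ = ω₀/(2π) = 331.4 Hz.
Step 3 — Series Q: Q = ω₀L/R = 2083·0.00463/12.6 = 0.7653.
Step 4 — Bandwidth: Δω = ω₀/Q = 2721 rad/s; BW = Δω/(2π) = 433.1 Hz.

(a) f₀ = 331.4 Hz  (b) Q = 0.7653  (c) BW = 433.1 Hz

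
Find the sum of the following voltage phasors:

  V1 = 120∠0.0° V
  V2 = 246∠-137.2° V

Step 1 — Convert each phasor to rectangular form:
  V1 = 120·(cos(0.0°) + j·sin(0.0°)) = 120 V
  V2 = 246·(cos(-137.2°) + j·sin(-137.2°)) = -180.5 - j167.1 V
Step 2 — Sum components: V_total = -60.5 - j167.1 V.
Step 3 — Convert to polar: |V_total| = 177.8 V, ∠V_total = -109.9°.

V_total = 177.8∠-109.9° V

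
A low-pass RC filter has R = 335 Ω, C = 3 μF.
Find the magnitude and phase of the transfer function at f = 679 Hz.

Step 1 — Angular frequency: ω = 2π·679 = 4266 rad/s.
Step 2 — Transfer function: H(jω) = 1/(1 + jωRC).
Step 3 — Denominator: 1 + jωRC = 1 + j·4266·335·3e-06 = 1 + j4.288.
Step 4 — H = 0.05159 - j0.2212.
Step 5 — Magnitude: |H| = 0.2271 (-12.9 dB); phase: φ = -76.9°.

|H| = 0.2271 (-12.9 dB), φ = -76.9°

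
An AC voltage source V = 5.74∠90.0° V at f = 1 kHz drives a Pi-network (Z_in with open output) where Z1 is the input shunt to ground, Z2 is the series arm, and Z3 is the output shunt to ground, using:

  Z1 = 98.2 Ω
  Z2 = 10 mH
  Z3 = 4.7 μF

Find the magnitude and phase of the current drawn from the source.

Step 1 — Angular frequency: ω = 2π·f = 2π·1000 = 6283 rad/s.
Step 2 — Component impedances:
  Z1: Z = R = 98.2 Ω
  Z2: Z = jωL = j·6283·0.01 = 0 + j62.83 Ω
  Z3: Z = 1/(jωC) = -j/(ω·C) = 0 - j33.86 Ω
Step 3 — With open output, the series arm Z2 and the output shunt Z3 appear in series to ground: Z2 + Z3 = 0 + j28.97 Ω.
Step 4 — Parallel with input shunt Z1: Z_in = Z1 || (Z2 + Z3) = 7.862 + j26.65 Ω = 27.79∠73.6° Ω.
Step 5 — Source phasor: V = 5.74∠90.0° V = 0 + j5.74 V.
Step 6 — Ohm's law: I = V / Z_total = (0 + j5.74) / (7.862 + j26.65) = 0.1981 + j0.05845 A.
Step 7 — Convert to polar: |I| = 0.2066 A, ∠I = 16.4°.

I = 0.2066∠16.4° A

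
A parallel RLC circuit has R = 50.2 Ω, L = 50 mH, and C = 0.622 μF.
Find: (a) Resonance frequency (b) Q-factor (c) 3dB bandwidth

Step 1 — Resonance: ω₀ = 1/√(LC) = 1/√(0.05·6.22e-07) = 5670 rad/s.
Step 2 — f₀ = ω₀/(2π) = 902.5 Hz.
Step 3 — Parallel Q: Q = R/(ω₀L) = 50.2/(5670·0.05) = 0.1771.
Step 4 — Bandwidth: Δω = ω₀/Q = 3.203e+04 rad/s; BW = Δω/(2π) = 5097 Hz.

(a) f₀ = 902.5 Hz  (b) Q = 0.1771  (c) BW = 5097 Hz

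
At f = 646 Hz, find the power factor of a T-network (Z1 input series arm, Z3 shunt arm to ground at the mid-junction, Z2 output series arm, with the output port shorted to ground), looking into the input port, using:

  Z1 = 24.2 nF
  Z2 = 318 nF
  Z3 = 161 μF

Step 1 — Angular frequency: ω = 2π·f = 2π·646 = 4059 rad/s.
Step 2 — Component impedances:
  Z1: Z = 1/(jωC) = -j/(ω·C) = 0 - j1.018e+04 Ω
  Z2: Z = 1/(jωC) = -j/(ω·C) = 0 - j774.7 Ω
  Z3: Z = 1/(jωC) = -j/(ω·C) = 0 - j1.53 Ω
Step 3 — With the output port shorted to ground, the output series arm Z2 runs from the junction to ground; the shunt arm Z3 also runs from the junction to ground. They appear in parallel: Z3 || Z2 = 0 - j1.527 Ω.
Step 4 — Series with input arm Z1: Z_in = Z1 + (Z3 || Z2) = 0 - j1.018e+04 Ω = 1.018e+04∠-90.0° Ω.
Step 5 — Power factor: PF = cos(φ) = Re(Z)/|Z| = 0/1.018e+04 = 0.
Step 6 — Type: Im(Z) = -1.018e+04 ⇒ leading (phase φ = -90.0°).

PF = 0 (leading, φ = -90.0°)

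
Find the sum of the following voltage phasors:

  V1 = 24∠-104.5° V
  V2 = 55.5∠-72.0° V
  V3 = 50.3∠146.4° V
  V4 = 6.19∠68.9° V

Step 1 — Convert each phasor to rectangular form:
  V1 = 24·(cos(-104.5°) + j·sin(-104.5°)) = -6.009 - j23.24 V
  V2 = 55.5·(cos(-72.0°) + j·sin(-72.0°)) = 17.15 - j52.78 V
  V3 = 50.3·(cos(146.4°) + j·sin(146.4°)) = -41.9 + j27.84 V
  V4 = 6.19·(cos(68.9°) + j·sin(68.9°)) = 2.228 + j5.775 V
Step 2 — Sum components: V_total = -28.53 - j42.41 V.
Step 3 — Convert to polar: |V_total| = 51.11 V, ∠V_total = -123.9°.

V_total = 51.11∠-123.9° V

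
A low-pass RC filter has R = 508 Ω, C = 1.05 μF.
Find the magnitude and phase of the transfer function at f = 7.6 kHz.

Step 1 — Angular frequency: ω = 2π·7600 = 4.775e+04 rad/s.
Step 2 — Transfer function: H(jω) = 1/(1 + jωRC).
Step 3 — Denominator: 1 + jωRC = 1 + j·4.775e+04·508·1.05e-06 = 1 + j25.47.
Step 4 — H = 0.001539 - j0.0392.
Step 5 — Magnitude: |H| = 0.03923 (-28.1 dB); phase: φ = -87.8°.

|H| = 0.03923 (-28.1 dB), φ = -87.8°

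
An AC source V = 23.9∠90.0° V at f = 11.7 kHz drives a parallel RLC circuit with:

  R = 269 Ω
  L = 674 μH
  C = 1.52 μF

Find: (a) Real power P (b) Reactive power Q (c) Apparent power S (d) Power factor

Step 1 — Angular frequency: ω = 2π·f = 2π·1.17e+04 = 7.351e+04 rad/s.
Step 2 — Component impedances:
  R: Z = R = 269 Ω
  L: Z = jωL = j·7.351e+04·0.000674 = 0 + j49.55 Ω
  C: Z = 1/(jωC) = -j/(ω·C) = 0 - j8.949 Ω
Step 3 — Parallel combination: 1/Z_total = 1/R + 1/L + 1/C; Z_total = 0.4427 - j10.9 Ω = 10.91∠-87.7° Ω.
Step 4 — Source phasor: V = 23.9∠90.0° V = 0 + j23.9 V.
Step 5 — Current: I = V / Z = -2.188 + j0.08885 A = 2.19∠177.7° A.
Step 6 — Complex power: S = V·I* = 2.123 - j52.3 VA.
Step 7 — Real power: P = Re(S) = 2.123 W.
Step 8 — Reactive power: Q = Im(S) = -52.3 VAR.
Step 9 — Apparent power: |S| = 52.34 VA.
Step 10 — Power factor: PF = P/|S| = 0.04057 (leading).

(a) P = 2.123 W  (b) Q = -52.3 VAR  (c) S = 52.34 VA  (d) PF = 0.04057 (leading)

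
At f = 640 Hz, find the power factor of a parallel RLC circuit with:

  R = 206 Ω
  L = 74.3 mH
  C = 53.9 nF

Step 1 — Angular frequency: ω = 2π·f = 2π·640 = 4021 rad/s.
Step 2 — Component impedances:
  R: Z = R = 206 Ω
  L: Z = jωL = j·4021·0.0743 = 0 + j298.8 Ω
  C: Z = 1/(jωC) = -j/(ω·C) = 0 - j4614 Ω
Step 3 — Parallel combination: 1/Z_total = 1/R + 1/L + 1/C; Z_total = 145.5 + j93.82 Ω = 173.1∠32.8° Ω.
Step 4 — Power factor: PF = cos(φ) = Re(Z)/|Z| = 145.5/173.13 = 0.8404.
Step 5 — Type: Im(Z) = 93.82 ⇒ lagging (phase φ = 32.8°).

PF = 0.8404 (lagging, φ = 32.8°)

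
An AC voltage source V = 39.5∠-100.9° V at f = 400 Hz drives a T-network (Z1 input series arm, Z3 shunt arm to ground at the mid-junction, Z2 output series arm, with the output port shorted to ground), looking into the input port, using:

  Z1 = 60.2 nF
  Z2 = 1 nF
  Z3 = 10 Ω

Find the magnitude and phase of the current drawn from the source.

Step 1 — Angular frequency: ω = 2π·f = 2π·400 = 2513 rad/s.
Step 2 — Component impedances:
  Z1: Z = 1/(jωC) = -j/(ω·C) = 0 - j6609 Ω
  Z2: Z = 1/(jωC) = -j/(ω·C) = 0 - j3.979e+05 Ω
  Z3: Z = R = 10 Ω
Step 3 — With the output port shorted to ground, the output series arm Z2 runs from the junction to ground; the shunt arm Z3 also runs from the junction to ground. They appear in parallel: Z3 || Z2 = 10 - j0.0002513 Ω.
Step 4 — Series with input arm Z1: Z_in = Z1 + (Z3 || Z2) = 10 - j6609 Ω = 6609∠-89.9° Ω.
Step 5 — Source phasor: V = 39.5∠-100.9° V = -7.469 - j38.79 V.
Step 6 — Ohm's law: I = V / Z_total = (-7.469 - j38.79) / (10 - j6609) = 0.005867 - j0.001139 A.
Step 7 — Convert to polar: |I| = 0.005976 A, ∠I = -11.0°.

I = 0.005976∠-11.0° A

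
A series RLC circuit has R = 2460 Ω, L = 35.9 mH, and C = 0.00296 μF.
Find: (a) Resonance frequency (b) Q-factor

Step 1 — Resonance condition Im(Z)=0 gives ω₀ = 1/√(LC).
Step 2 — ω₀ = 1/√(0.0359·2.96e-09) = 9.701e+04 rad/s.
Step 3 — f₀ = ω₀/(2π) = 1.544e+04 Hz.
Step 4 — Series Q: Q = ω₀L/R = 9.701e+04·0.0359/2460 = 1.416.

(a) f₀ = 1.544e+04 Hz  (b) Q = 1.416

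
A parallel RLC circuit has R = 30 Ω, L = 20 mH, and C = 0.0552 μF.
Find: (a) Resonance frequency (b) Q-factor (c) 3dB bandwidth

Step 1 — Resonance: ω₀ = 1/√(LC) = 1/√(0.02·5.52e-08) = 3.01e+04 rad/s.
Step 2 — f₀ = ω₀/(2π) = 4790 Hz.
Step 3 — Parallel Q: Q = R/(ω₀L) = 30/(3.01e+04·0.02) = 0.04984.
Step 4 — Bandwidth: Δω = ω₀/Q = 6.039e+05 rad/s; BW = Δω/(2π) = 9.611e+04 Hz.

(a) f₀ = 4790 Hz  (b) Q = 0.04984  (c) BW = 9.611e+04 Hz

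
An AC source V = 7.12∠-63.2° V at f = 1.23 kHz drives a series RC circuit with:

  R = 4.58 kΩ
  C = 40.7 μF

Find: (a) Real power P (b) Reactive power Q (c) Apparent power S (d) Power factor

Step 1 — Angular frequency: ω = 2π·f = 2π·1230 = 7728 rad/s.
Step 2 — Component impedances:
  R: Z = R = 4580 Ω
  C: Z = 1/(jωC) = -j/(ω·C) = 0 - j3.179 Ω
Step 3 — Series combination: Z_total = R + C = 4580 - j3.179 Ω = 4580∠-0.0° Ω.
Step 4 — Source phasor: V = 7.12∠-63.2° V = 3.21 - j6.355 V.
Step 5 — Current: I = V / Z = 0.0007019 - j0.001387 A = 0.001555∠-63.2° A.
Step 6 — Complex power: S = V·I* = 0.01107 - j7.683e-06 VA.
Step 7 — Real power: P = Re(S) = 0.01107 W.
Step 8 — Reactive power: Q = Im(S) = -7.683e-06 VAR.
Step 9 — Apparent power: |S| = 0.01107 VA.
Step 10 — Power factor: PF = P/|S| = 1 (leading).

(a) P = 0.01107 W  (b) Q = -7.683e-06 VAR  (c) S = 0.01107 VA  (d) PF = 1 (leading)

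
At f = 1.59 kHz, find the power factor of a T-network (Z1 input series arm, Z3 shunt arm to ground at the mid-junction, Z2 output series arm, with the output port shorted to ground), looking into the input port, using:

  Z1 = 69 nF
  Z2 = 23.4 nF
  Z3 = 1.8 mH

Step 1 — Angular frequency: ω = 2π·f = 2π·1590 = 9990 rad/s.
Step 2 — Component impedances:
  Z1: Z = 1/(jωC) = -j/(ω·C) = 0 - j1451 Ω
  Z2: Z = 1/(jωC) = -j/(ω·C) = 0 - j4278 Ω
  Z3: Z = jωL = j·9990·0.0018 = 0 + j17.98 Ω
Step 3 — With the output port shorted to ground, the output series arm Z2 runs from the junction to ground; the shunt arm Z3 also runs from the junction to ground. They appear in parallel: Z3 || Z2 = 0 + j18.06 Ω.
Step 4 — Series with input arm Z1: Z_in = Z1 + (Z3 || Z2) = 0 - j1433 Ω = 1433∠-90.0° Ω.
Step 5 — Power factor: PF = cos(φ) = Re(Z)/|Z| = 0/1433 = 0.
Step 6 — Type: Im(Z) = -1433 ⇒ leading (phase φ = -90.0°).

PF = 0 (leading, φ = -90.0°)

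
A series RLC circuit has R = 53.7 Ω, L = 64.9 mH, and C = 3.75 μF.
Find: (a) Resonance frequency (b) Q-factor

Step 1 — Resonance condition Im(Z)=0 gives ω₀ = 1/√(LC).
Step 2 — ω₀ = 1/√(0.0649·3.75e-06) = 2027 rad/s.
Step 3 — f₀ = ω₀/(2π) = 322.6 Hz.
Step 4 — Series Q: Q = ω₀L/R = 2027·0.0649/53.7 = 2.45.

(a) f₀ = 322.6 Hz  (b) Q = 2.45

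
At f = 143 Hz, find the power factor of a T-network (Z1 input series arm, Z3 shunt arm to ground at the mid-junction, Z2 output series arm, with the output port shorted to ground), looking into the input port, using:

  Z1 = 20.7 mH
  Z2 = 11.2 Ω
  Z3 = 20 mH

Step 1 — Angular frequency: ω = 2π·f = 2π·143 = 898.5 rad/s.
Step 2 — Component impedances:
  Z1: Z = jωL = j·898.5·0.0207 = 0 + j18.6 Ω
  Z2: Z = R = 11.2 Ω
  Z3: Z = jωL = j·898.5·0.02 = 0 + j17.97 Ω
Step 3 — With the output port shorted to ground, the output series arm Z2 runs from the junction to ground; the shunt arm Z3 also runs from the junction to ground. They appear in parallel: Z3 || Z2 = 8.067 + j5.028 Ω.
Step 4 — Series with input arm Z1: Z_in = Z1 + (Z3 || Z2) = 8.067 + j23.63 Ω = 24.97∠71.1° Ω.
Step 5 — Power factor: PF = cos(φ) = Re(Z)/|Z| = 8.067/24.97 = 0.3231.
Step 6 — Type: Im(Z) = 23.63 ⇒ lagging (phase φ = 71.1°).

PF = 0.3231 (lagging, φ = 71.1°)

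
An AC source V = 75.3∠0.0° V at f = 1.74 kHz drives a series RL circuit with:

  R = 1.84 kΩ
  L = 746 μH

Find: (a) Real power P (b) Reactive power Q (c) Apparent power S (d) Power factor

Step 1 — Angular frequency: ω = 2π·f = 2π·1740 = 1.093e+04 rad/s.
Step 2 — Component impedances:
  R: Z = R = 1840 Ω
  L: Z = jωL = j·1.093e+04·0.000746 = 0 + j8.156 Ω
Step 3 — Series combination: Z_total = R + L = 1840 + j8.156 Ω = 1840∠0.3° Ω.
Step 4 — Source phasor: V = 75.3∠0.0° V = 75.3 V.
Step 5 — Current: I = V / Z = 0.04092 - j0.0001814 A = 0.04092∠-0.3° A.
Step 6 — Complex power: S = V·I* = 3.082 + j0.01366 VA.
Step 7 — Real power: P = Re(S) = 3.082 W.
Step 8 — Reactive power: Q = Im(S) = 0.01366 VAR.
Step 9 — Apparent power: |S| = 3.082 VA.
Step 10 — Power factor: PF = P/|S| = 1 (lagging).

(a) P = 3.082 W  (b) Q = 0.01366 VAR  (c) S = 3.082 VA  (d) PF = 1 (lagging)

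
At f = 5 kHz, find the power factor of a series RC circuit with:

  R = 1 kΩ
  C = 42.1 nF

Step 1 — Angular frequency: ω = 2π·f = 2π·5000 = 3.142e+04 rad/s.
Step 2 — Component impedances:
  R: Z = R = 1000 Ω
  C: Z = 1/(jωC) = -j/(ω·C) = 0 - j756.1 Ω
Step 3 — Series combination: Z_total = R + C = 1000 - j756.1 Ω = 1254∠-37.1° Ω.
Step 4 — Power factor: PF = cos(φ) = Re(Z)/|Z| = 1000/1253.66 = 0.7977.
Step 5 — Type: Im(Z) = -756.1 ⇒ leading (phase φ = -37.1°).

PF = 0.7977 (leading, φ = -37.1°)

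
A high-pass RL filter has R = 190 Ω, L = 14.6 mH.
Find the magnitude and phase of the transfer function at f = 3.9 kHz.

Step 1 — Angular frequency: ω = 2π·3900 = 2.45e+04 rad/s.
Step 2 — Transfer function: H(jω) = jωL/(R + jωL).
Step 3 — Numerator jωL = j·357.8; denominator R + jωL = 190 + j357.8.
Step 4 — H = 0.78 + j0.4142.
Step 5 — Magnitude: |H| = 0.8832 (-1.1 dB); phase: φ = 28.0°.

|H| = 0.8832 (-1.1 dB), φ = 28.0°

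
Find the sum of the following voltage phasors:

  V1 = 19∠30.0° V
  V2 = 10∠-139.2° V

Step 1 — Convert each phasor to rectangular form:
  V1 = 19·(cos(30.0°) + j·sin(30.0°)) = 16.45 + j9.5 V
  V2 = 10·(cos(-139.2°) + j·sin(-139.2°)) = -7.57 - j6.534 V
Step 2 — Sum components: V_total = 8.885 + j2.966 V.
Step 3 — Convert to polar: |V_total| = 9.366 V, ∠V_total = 18.5°.

V_total = 9.366∠18.5° V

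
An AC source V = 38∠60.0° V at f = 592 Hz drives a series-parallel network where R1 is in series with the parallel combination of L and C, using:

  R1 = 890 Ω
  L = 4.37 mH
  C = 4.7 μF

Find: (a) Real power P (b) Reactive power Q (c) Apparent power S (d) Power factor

Step 1 — Angular frequency: ω = 2π·f = 2π·592 = 3720 rad/s.
Step 2 — Component impedances:
  R1: Z = R = 890 Ω
  L: Z = jωL = j·3720·0.00437 = 0 + j16.25 Ω
  C: Z = 1/(jωC) = -j/(ω·C) = 0 - j57.2 Ω
Step 3 — Parallel branch: L || C = 1/(1/L + 1/C) = 0 + j22.71 Ω.
Step 4 — Series with R1: Z_total = R1 + (L || C) = 890 + j22.71 Ω = 890.3∠1.5° Ω.
Step 5 — Source phasor: V = 38∠60.0° V = 19 + j32.91 V.
Step 6 — Current: I = V / Z = 0.02228 + j0.03641 A = 0.04268∠58.5° A.
Step 7 — Complex power: S = V·I* = 1.621 + j0.04137 VA.
Step 8 — Real power: P = Re(S) = 1.621 W.
Step 9 — Reactive power: Q = Im(S) = 0.04137 VAR.
Step 10 — Apparent power: |S| = 1.622 VA.
Step 11 — Power factor: PF = P/|S| = 0.9997 (lagging).

(a) P = 1.621 W  (b) Q = 0.04137 VAR  (c) S = 1.622 VA  (d) PF = 0.9997 (lagging)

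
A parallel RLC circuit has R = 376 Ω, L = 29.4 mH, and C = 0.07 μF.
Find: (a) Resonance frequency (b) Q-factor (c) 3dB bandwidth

Step 1 — Resonance: ω₀ = 1/√(LC) = 1/√(0.0294·7e-08) = 2.204e+04 rad/s.
Step 2 — f₀ = ω₀/(2π) = 3508 Hz.
Step 3 — Parallel Q: Q = R/(ω₀L) = 376/(2.204e+04·0.0294) = 0.5802.
Step 4 — Bandwidth: Δω = ω₀/Q = 3.799e+04 rad/s; BW = Δω/(2π) = 6047 Hz.

(a) f₀ = 3508 Hz  (b) Q = 0.5802  (c) BW = 6047 Hz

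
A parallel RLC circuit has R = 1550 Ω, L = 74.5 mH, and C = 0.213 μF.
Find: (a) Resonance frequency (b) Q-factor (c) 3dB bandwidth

Step 1 — Resonance: ω₀ = 1/√(LC) = 1/√(0.0745·2.13e-07) = 7938 rad/s.
Step 2 — f₀ = ω₀/(2π) = 1263 Hz.
Step 3 — Parallel Q: Q = R/(ω₀L) = 1550/(7938·0.0745) = 2.621.
Step 4 — Bandwidth: Δω = ω₀/Q = 3029 rad/s; BW = Δω/(2π) = 482.1 Hz.

(a) f₀ = 1263 Hz  (b) Q = 2.621  (c) BW = 482.1 Hz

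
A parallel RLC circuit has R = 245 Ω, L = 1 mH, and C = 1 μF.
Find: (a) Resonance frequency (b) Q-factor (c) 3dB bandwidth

Step 1 — Resonance: ω₀ = 1/√(LC) = 1/√(0.001·1e-06) = 3.162e+04 rad/s.
Step 2 — f₀ = ω₀/(2π) = 5033 Hz.
Step 3 — Parallel Q: Q = R/(ω₀L) = 245/(3.162e+04·0.001) = 7.748.
Step 4 — Bandwidth: Δω = ω₀/Q = 4082 rad/s; BW = Δω/(2π) = 649.6 Hz.

(a) f₀ = 5033 Hz  (b) Q = 7.748  (c) BW = 649.6 Hz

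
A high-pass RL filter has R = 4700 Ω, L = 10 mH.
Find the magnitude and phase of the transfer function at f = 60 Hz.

Step 1 — Angular frequency: ω = 2π·60 = 377 rad/s.
Step 2 — Transfer function: H(jω) = jωL/(R + jωL).
Step 3 — Numerator jωL = j·3.77; denominator R + jωL = 4700 + j3.77.
Step 4 — H = 6.434e-07 + j0.0008021.
Step 5 — Magnitude: |H| = 0.0008021 (-61.9 dB); phase: φ = 90.0°.

|H| = 0.0008021 (-61.9 dB), φ = 90.0°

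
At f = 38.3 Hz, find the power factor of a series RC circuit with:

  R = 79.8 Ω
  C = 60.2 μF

Step 1 — Angular frequency: ω = 2π·f = 2π·38.3 = 240.6 rad/s.
Step 2 — Component impedances:
  R: Z = R = 79.8 Ω
  C: Z = 1/(jωC) = -j/(ω·C) = 0 - j69.03 Ω
Step 3 — Series combination: Z_total = R + C = 79.8 - j69.03 Ω = 105.5∠-40.9° Ω.
Step 4 — Power factor: PF = cos(φ) = Re(Z)/|Z| = 79.8/105.51 = 0.7563.
Step 5 — Type: Im(Z) = -69.03 ⇒ leading (phase φ = -40.9°).

PF = 0.7563 (leading, φ = -40.9°)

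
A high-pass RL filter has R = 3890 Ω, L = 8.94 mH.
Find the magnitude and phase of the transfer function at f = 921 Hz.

Step 1 — Angular frequency: ω = 2π·921 = 5787 rad/s.
Step 2 — Transfer function: H(jω) = jωL/(R + jωL).
Step 3 — Numerator jωL = j·51.73; denominator R + jωL = 3890 + j51.73.
Step 4 — H = 0.0001768 + j0.0133.
Step 5 — Magnitude: |H| = 0.0133 (-37.5 dB); phase: φ = 89.2°.

|H| = 0.0133 (-37.5 dB), φ = 89.2°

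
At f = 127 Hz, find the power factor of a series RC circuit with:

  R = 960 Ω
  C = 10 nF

Step 1 — Angular frequency: ω = 2π·f = 2π·127 = 798 rad/s.
Step 2 — Component impedances:
  R: Z = R = 960 Ω
  C: Z = 1/(jωC) = -j/(ω·C) = 0 - j1.253e+05 Ω
Step 3 — Series combination: Z_total = R + C = 960 - j1.253e+05 Ω = 1.253e+05∠-89.6° Ω.
Step 4 — Power factor: PF = cos(φ) = Re(Z)/|Z| = 960/1.2532e+05 = 0.00766.
Step 5 — Type: Im(Z) = -1.253e+05 ⇒ leading (phase φ = -89.6°).

PF = 0.00766 (leading, φ = -89.6°)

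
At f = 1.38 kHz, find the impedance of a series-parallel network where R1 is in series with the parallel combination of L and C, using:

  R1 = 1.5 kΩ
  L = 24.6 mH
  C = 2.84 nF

Step 1 — Angular frequency: ω = 2π·f = 2π·1380 = 8671 rad/s.
Step 2 — Component impedances:
  R1: Z = R = 1500 Ω
  L: Z = jωL = j·8671·0.0246 = 0 + j213.3 Ω
  C: Z = 1/(jωC) = -j/(ω·C) = 0 - j4.061e+04 Ω
Step 3 — Parallel branch: L || C = 1/(1/L + 1/C) = 0 + j214.4 Ω.
Step 4 — Series with R1: Z_total = R1 + (L || C) = 1500 + j214.4 Ω = 1515∠8.1° Ω.

Z = 1500 + j214.4 Ω = 1515∠8.1° Ω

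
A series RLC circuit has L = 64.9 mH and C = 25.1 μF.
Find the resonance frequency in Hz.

Step 1 — Resonance condition Im(Z)=0 gives ω₀ = 1/√(LC).
Step 2 — ω₀ = 1/√(0.0649·2.51e-05) = 783.5 rad/s.
Step 3 — f₀ = ω₀/(2π) = 124.7 Hz.

f₀ = 124.7 Hz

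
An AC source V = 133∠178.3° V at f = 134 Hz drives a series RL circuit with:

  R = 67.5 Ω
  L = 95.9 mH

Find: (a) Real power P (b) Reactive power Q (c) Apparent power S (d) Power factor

Step 1 — Angular frequency: ω = 2π·f = 2π·134 = 841.9 rad/s.
Step 2 — Component impedances:
  R: Z = R = 67.5 Ω
  L: Z = jωL = j·841.9·0.0959 = 0 + j80.74 Ω
Step 3 — Series combination: Z_total = R + L = 67.5 + j80.74 Ω = 105.2∠50.1° Ω.
Step 4 — Source phasor: V = 133∠178.3° V = -132.9 + j3.946 V.
Step 5 — Current: I = V / Z = -0.7814 + j0.9932 A = 1.264∠128.2° A.
Step 6 — Complex power: S = V·I* = 107.8 + j129 VA.
Step 7 — Real power: P = Re(S) = 107.8 W.
Step 8 — Reactive power: Q = Im(S) = 129 VAR.
Step 9 — Apparent power: |S| = 168.1 VA.
Step 10 — Power factor: PF = P/|S| = 0.6414 (lagging).

(a) P = 107.8 W  (b) Q = 129 VAR  (c) S = 168.1 VA  (d) PF = 0.6414 (lagging)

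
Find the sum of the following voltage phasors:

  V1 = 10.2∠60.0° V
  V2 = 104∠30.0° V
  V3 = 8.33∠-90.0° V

Step 1 — Convert each phasor to rectangular form:
  V1 = 10.2·(cos(60.0°) + j·sin(60.0°)) = 5.1 + j8.833 V
  V2 = 104·(cos(30.0°) + j·sin(30.0°)) = 90.07 + j52 V
  V3 = 8.33·(cos(-90.0°) + j·sin(-90.0°)) = 0 - j8.33 V
Step 2 — Sum components: V_total = 95.17 + j52.5 V.
Step 3 — Convert to polar: |V_total| = 108.7 V, ∠V_total = 28.9°.

V_total = 108.7∠28.9° V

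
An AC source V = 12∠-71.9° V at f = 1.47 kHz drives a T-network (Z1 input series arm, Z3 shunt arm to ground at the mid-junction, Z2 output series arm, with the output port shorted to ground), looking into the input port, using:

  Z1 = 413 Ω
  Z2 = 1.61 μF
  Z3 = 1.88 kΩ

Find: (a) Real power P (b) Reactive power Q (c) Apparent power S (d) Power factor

Step 1 — Angular frequency: ω = 2π·f = 2π·1470 = 9236 rad/s.
Step 2 — Component impedances:
  Z1: Z = R = 413 Ω
  Z2: Z = 1/(jωC) = -j/(ω·C) = 0 - j67.25 Ω
  Z3: Z = R = 1880 Ω
Step 3 — With the output port shorted to ground, the output series arm Z2 runs from the junction to ground; the shunt arm Z3 also runs from the junction to ground. They appear in parallel: Z3 || Z2 = 2.402 - j67.16 Ω.
Step 4 — Series with input arm Z1: Z_in = Z1 + (Z3 || Z2) = 415.4 - j67.16 Ω = 420.8∠-9.2° Ω.
Step 5 — Source phasor: V = 12∠-71.9° V = 3.728 - j11.41 V.
Step 6 — Current: I = V / Z = 0.01307 - j0.02534 A = 0.02852∠-62.7° A.
Step 7 — Complex power: S = V·I* = 0.3378 - j0.05462 VA.
Step 8 — Real power: P = Re(S) = 0.3378 W.
Step 9 — Reactive power: Q = Im(S) = -0.05462 VAR.
Step 10 — Apparent power: |S| = 0.3422 VA.
Step 11 — Power factor: PF = P/|S| = 0.9872 (leading).

(a) P = 0.3378 W  (b) Q = -0.05462 VAR  (c) S = 0.3422 VA  (d) PF = 0.9872 (leading)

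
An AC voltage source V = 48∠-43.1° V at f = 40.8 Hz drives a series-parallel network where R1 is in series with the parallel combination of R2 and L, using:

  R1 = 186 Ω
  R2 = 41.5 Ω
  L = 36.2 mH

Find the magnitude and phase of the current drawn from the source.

Step 1 — Angular frequency: ω = 2π·f = 2π·40.8 = 256.4 rad/s.
Step 2 — Component impedances:
  R1: Z = R = 186 Ω
  R2: Z = R = 41.5 Ω
  L: Z = jωL = j·256.4·0.0362 = 0 + j9.28 Ω
Step 3 — Parallel branch: R2 || L = 1/(1/R2 + 1/L) = 1.976 + j8.838 Ω.
Step 4 — Series with R1: Z_total = R1 + (R2 || L) = 188 + j8.838 Ω = 188.2∠2.7° Ω.
Step 5 — Source phasor: V = 48∠-43.1° V = 35.05 - j32.8 V.
Step 6 — Ohm's law: I = V / Z_total = (35.05 - j32.8) / (188 + j8.838) = 0.1779 - j0.1828 A.
Step 7 — Convert to polar: |I| = 0.2551 A, ∠I = -45.8°.

I = 0.2551∠-45.8° A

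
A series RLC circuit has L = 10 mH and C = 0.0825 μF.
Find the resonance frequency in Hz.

Step 1 — Resonance condition Im(Z)=0 gives ω₀ = 1/√(LC).
Step 2 — ω₀ = 1/√(0.01·8.25e-08) = 3.482e+04 rad/s.
Step 3 — f₀ = ω₀/(2π) = 5541 Hz.

f₀ = 5541 Hz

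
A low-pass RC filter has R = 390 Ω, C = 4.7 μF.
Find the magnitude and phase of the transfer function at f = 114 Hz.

Step 1 — Angular frequency: ω = 2π·114 = 716.3 rad/s.
Step 2 — Transfer function: H(jω) = 1/(1 + jωRC).
Step 3 — Denominator: 1 + jωRC = 1 + j·716.3·390·4.7e-06 = 1 + j1.313.
Step 4 — H = 0.3671 - j0.482.
Step 5 — Magnitude: |H| = 0.6059 (-4.4 dB); phase: φ = -52.7°.

|H| = 0.6059 (-4.4 dB), φ = -52.7°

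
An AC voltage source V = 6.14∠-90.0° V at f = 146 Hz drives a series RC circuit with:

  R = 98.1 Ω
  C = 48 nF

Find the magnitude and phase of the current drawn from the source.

Step 1 — Angular frequency: ω = 2π·f = 2π·146 = 917.3 rad/s.
Step 2 — Component impedances:
  R: Z = R = 98.1 Ω
  C: Z = 1/(jωC) = -j/(ω·C) = 0 - j2.271e+04 Ω
Step 3 — Series combination: Z_total = R + C = 98.1 - j2.271e+04 Ω = 2.271e+04∠-89.8° Ω.
Step 4 — Source phasor: V = 6.14∠-90.0° V = 0 - j6.14 V.
Step 5 — Ohm's law: I = V / Z_total = (0 - j6.14) / (98.1 - j2.271e+04) = 0.0002704 - j1.168e-06 A.
Step 6 — Convert to polar: |I| = 0.0002704 A, ∠I = -0.2°.

I = 0.0002704∠-0.2° A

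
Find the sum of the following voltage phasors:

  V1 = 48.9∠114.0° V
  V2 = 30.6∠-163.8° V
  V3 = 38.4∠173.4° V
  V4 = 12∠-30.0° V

Step 1 — Convert each phasor to rectangular form:
  V1 = 48.9·(cos(114.0°) + j·sin(114.0°)) = -19.89 + j44.67 V
  V2 = 30.6·(cos(-163.8°) + j·sin(-163.8°)) = -29.38 - j8.537 V
  V3 = 38.4·(cos(173.4°) + j·sin(173.4°)) = -38.15 + j4.414 V
  V4 = 12·(cos(-30.0°) + j·sin(-30.0°)) = 10.39 - j6 V
Step 2 — Sum components: V_total = -77.03 + j34.55 V.
Step 3 — Convert to polar: |V_total| = 84.42 V, ∠V_total = 155.8°.

V_total = 84.42∠155.8° V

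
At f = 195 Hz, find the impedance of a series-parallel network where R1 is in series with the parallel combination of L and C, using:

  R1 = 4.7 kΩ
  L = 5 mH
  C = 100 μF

Step 1 — Angular frequency: ω = 2π·f = 2π·195 = 1225 rad/s.
Step 2 — Component impedances:
  R1: Z = R = 4700 Ω
  L: Z = jωL = j·1225·0.005 = 0 + j6.126 Ω
  C: Z = 1/(jωC) = -j/(ω·C) = 0 - j8.162 Ω
Step 3 — Parallel branch: L || C = 1/(1/L + 1/C) = 0 + j24.56 Ω.
Step 4 — Series with R1: Z_total = R1 + (L || C) = 4700 + j24.56 Ω = 4700∠0.3° Ω.

Z = 4700 + j24.56 Ω = 4700∠0.3° Ω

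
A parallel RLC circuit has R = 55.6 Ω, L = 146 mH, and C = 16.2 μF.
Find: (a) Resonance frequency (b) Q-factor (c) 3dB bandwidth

Step 1 — Resonance: ω₀ = 1/√(LC) = 1/√(0.146·1.62e-05) = 650.2 rad/s.
Step 2 — f₀ = ω₀/(2π) = 103.5 Hz.
Step 3 — Parallel Q: Q = R/(ω₀L) = 55.6/(650.2·0.146) = 0.5857.
Step 4 — Bandwidth: Δω = ω₀/Q = 1110 rad/s; BW = Δω/(2π) = 176.7 Hz.

(a) f₀ = 103.5 Hz  (b) Q = 0.5857  (c) BW = 176.7 Hz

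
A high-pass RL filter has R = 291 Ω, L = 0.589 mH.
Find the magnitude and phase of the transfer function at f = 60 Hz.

Step 1 — Angular frequency: ω = 2π·60 = 377 rad/s.
Step 2 — Transfer function: H(jω) = jωL/(R + jωL).
Step 3 — Numerator jωL = j·0.222; denominator R + jωL = 291 + j0.222.
Step 4 — H = 5.822e-07 + j0.0007631.
Step 5 — Magnitude: |H| = 0.0007631 (-62.3 dB); phase: φ = 90.0°.

|H| = 0.0007631 (-62.3 dB), φ = 90.0°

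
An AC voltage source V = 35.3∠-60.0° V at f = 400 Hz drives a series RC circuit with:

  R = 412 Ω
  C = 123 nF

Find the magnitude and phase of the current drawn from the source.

Step 1 — Angular frequency: ω = 2π·f = 2π·400 = 2513 rad/s.
Step 2 — Component impedances:
  R: Z = R = 412 Ω
  C: Z = 1/(jωC) = -j/(ω·C) = 0 - j3235 Ω
Step 3 — Series combination: Z_total = R + C = 412 - j3235 Ω = 3261∠-82.7° Ω.
Step 4 — Source phasor: V = 35.3∠-60.0° V = 17.65 - j30.57 V.
Step 5 — Ohm's law: I = V / Z_total = (17.65 - j30.57) / (412 - j3235) = 0.009983 + j0.004185 A.
Step 6 — Convert to polar: |I| = 0.01082 A, ∠I = 22.7°.

I = 0.01082∠22.7° A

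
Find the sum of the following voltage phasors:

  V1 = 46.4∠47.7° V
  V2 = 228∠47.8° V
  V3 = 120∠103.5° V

Step 1 — Convert each phasor to rectangular form:
  V1 = 46.4·(cos(47.7°) + j·sin(47.7°)) = 31.23 + j34.32 V
  V2 = 228·(cos(47.8°) + j·sin(47.8°)) = 153.2 + j168.9 V
  V3 = 120·(cos(103.5°) + j·sin(103.5°)) = -28.01 + j116.7 V
Step 2 — Sum components: V_total = 156.4 + j319.9 V.
Step 3 — Convert to polar: |V_total| = 356.1 V, ∠V_total = 64.0°.

V_total = 356.1∠64.0° V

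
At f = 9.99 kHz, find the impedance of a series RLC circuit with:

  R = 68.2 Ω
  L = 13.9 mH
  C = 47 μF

Step 1 — Angular frequency: ω = 2π·f = 2π·9990 = 6.277e+04 rad/s.
Step 2 — Component impedances:
  R: Z = R = 68.2 Ω
  L: Z = jωL = j·6.277e+04·0.0139 = 0 + j872.5 Ω
  C: Z = 1/(jωC) = -j/(ω·C) = 0 - j0.339 Ω
Step 3 — Series combination: Z_total = R + L + C = 68.2 + j872.2 Ω = 874.8∠85.5° Ω.

Z = 68.2 + j872.2 Ω = 874.8∠85.5° Ω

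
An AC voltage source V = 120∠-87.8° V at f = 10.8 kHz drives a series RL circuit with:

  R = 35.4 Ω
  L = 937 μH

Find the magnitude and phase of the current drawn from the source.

Step 1 — Angular frequency: ω = 2π·f = 2π·1.08e+04 = 6.786e+04 rad/s.
Step 2 — Component impedances:
  R: Z = R = 35.4 Ω
  L: Z = jωL = j·6.786e+04·0.000937 = 0 + j63.58 Ω
Step 3 — Series combination: Z_total = R + L = 35.4 + j63.58 Ω = 72.77∠60.9° Ω.
Step 4 — Source phasor: V = 120∠-87.8° V = 4.607 - j119.9 V.
Step 5 — Ohm's law: I = V / Z_total = (4.607 - j119.9) / (35.4 + j63.58) = -1.409 - j0.8568 A.
Step 6 — Convert to polar: |I| = 1.649 A, ∠I = -148.7°.

I = 1.649∠-148.7° A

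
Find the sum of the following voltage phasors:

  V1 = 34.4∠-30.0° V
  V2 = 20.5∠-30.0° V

Step 1 — Convert each phasor to rectangular form:
  V1 = 34.4·(cos(-30.0°) + j·sin(-30.0°)) = 29.79 - j17.2 V
  V2 = 20.5·(cos(-30.0°) + j·sin(-30.0°)) = 17.75 - j10.25 V
Step 2 — Sum components: V_total = 47.54 - j27.45 V.
Step 3 — Convert to polar: |V_total| = 54.9 V, ∠V_total = -30.0°.

V_total = 54.9∠-30.0° V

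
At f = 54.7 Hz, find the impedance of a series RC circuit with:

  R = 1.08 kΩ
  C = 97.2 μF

Step 1 — Angular frequency: ω = 2π·f = 2π·54.7 = 343.7 rad/s.
Step 2 — Component impedances:
  R: Z = R = 1080 Ω
  C: Z = 1/(jωC) = -j/(ω·C) = 0 - j29.93 Ω
Step 3 — Series combination: Z_total = R + C = 1080 - j29.93 Ω = 1080∠-1.6° Ω.

Z = 1080 - j29.93 Ω = 1080∠-1.6° Ω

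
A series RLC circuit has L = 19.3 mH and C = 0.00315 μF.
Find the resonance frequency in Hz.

Step 1 — Resonance condition Im(Z)=0 gives ω₀ = 1/√(LC).
Step 2 — ω₀ = 1/√(0.0193·3.15e-09) = 1.283e+05 rad/s.
Step 3 — f₀ = ω₀/(2π) = 2.041e+04 Hz.

f₀ = 2.041e+04 Hz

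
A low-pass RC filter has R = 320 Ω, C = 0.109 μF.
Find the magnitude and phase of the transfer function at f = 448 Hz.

Step 1 — Angular frequency: ω = 2π·448 = 2815 rad/s.
Step 2 — Transfer function: H(jω) = 1/(1 + jωRC).
Step 3 — Denominator: 1 + jωRC = 1 + j·2815·320·1.09e-07 = 1 + j0.09818.
Step 4 — H = 0.9905 - j0.09725.
Step 5 — Magnitude: |H| = 0.9952 (-0.0 dB); phase: φ = -5.6°.

|H| = 0.9952 (-0.0 dB), φ = -5.6°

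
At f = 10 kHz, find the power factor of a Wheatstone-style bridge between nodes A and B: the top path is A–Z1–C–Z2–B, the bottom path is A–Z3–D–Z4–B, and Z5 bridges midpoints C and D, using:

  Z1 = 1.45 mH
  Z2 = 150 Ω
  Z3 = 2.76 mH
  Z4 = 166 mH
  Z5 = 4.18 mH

Step 1 — Angular frequency: ω = 2π·f = 2π·1e+04 = 6.283e+04 rad/s.
Step 2 — Component impedances:
  Z1: Z = jωL = j·6.283e+04·0.00145 = 0 + j91.11 Ω
  Z2: Z = R = 150 Ω
  Z3: Z = jωL = j·6.283e+04·0.00276 = 0 + j173.4 Ω
  Z4: Z = jωL = j·6.283e+04·0.166 = 0 + j1.043e+04 Ω
  Z5: Z = jωL = j·6.283e+04·0.00418 = 0 + j262.6 Ω
Step 3 — Bridge requires nodal analysis (the Z5 bridge couples midpoints C and D, so the two paths cannot be reduced to a simple series/parallel combination). Setting node B to ground and injecting 1 A at node A, the 3-node admittance system at A, C, D solves to V_A = Z_AB = 148.7 + j77.28 Ω = 167.6∠27.5° Ω.
Step 4 — Power factor: PF = cos(φ) = Re(Z)/|Z| = 148.68/167.57 = 0.8873.
Step 5 — Type: Im(Z) = 77.28 ⇒ lagging (phase φ = 27.5°).

PF = 0.8873 (lagging, φ = 27.5°)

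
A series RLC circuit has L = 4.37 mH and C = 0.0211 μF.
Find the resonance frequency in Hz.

Step 1 — Resonance condition Im(Z)=0 gives ω₀ = 1/√(LC).
Step 2 — ω₀ = 1/√(0.00437·2.11e-08) = 1.041e+05 rad/s.
Step 3 — f₀ = ω₀/(2π) = 1.657e+04 Hz.

f₀ = 1.657e+04 Hz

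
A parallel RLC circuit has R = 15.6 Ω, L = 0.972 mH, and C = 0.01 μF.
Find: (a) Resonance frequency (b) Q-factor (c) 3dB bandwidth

Step 1 — Resonance: ω₀ = 1/√(LC) = 1/√(0.000972·1e-08) = 3.208e+05 rad/s.
Step 2 — f₀ = ω₀/(2π) = 5.105e+04 Hz.
Step 3 — Parallel Q: Q = R/(ω₀L) = 15.6/(3.208e+05·0.000972) = 0.05004.
Step 4 — Bandwidth: Δω = ω₀/Q = 6.41e+06 rad/s; BW = Δω/(2π) = 1.02e+06 Hz.

(a) f₀ = 5.105e+04 Hz  (b) Q = 0.05004  (c) BW = 1.02e+06 Hz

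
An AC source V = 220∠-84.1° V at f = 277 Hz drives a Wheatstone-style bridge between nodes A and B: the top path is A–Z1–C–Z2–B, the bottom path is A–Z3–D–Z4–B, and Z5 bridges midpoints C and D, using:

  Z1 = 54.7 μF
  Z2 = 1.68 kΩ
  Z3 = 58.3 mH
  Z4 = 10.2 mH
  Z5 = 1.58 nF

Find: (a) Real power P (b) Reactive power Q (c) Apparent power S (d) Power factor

Step 1 — Angular frequency: ω = 2π·f = 2π·277 = 1740 rad/s.
Step 2 — Component impedances:
  Z1: Z = 1/(jωC) = -j/(ω·C) = 0 - j10.5 Ω
  Z2: Z = R = 1680 Ω
  Z3: Z = jωL = j·1740·0.0583 = 0 + j101.5 Ω
  Z4: Z = jωL = j·1740·0.0102 = 0 + j17.75 Ω
  Z5: Z = 1/(jωC) = -j/(ω·C) = 0 - j3.636e+05 Ω
Step 3 — Bridge requires nodal analysis (the Z5 bridge couples midpoints C and D, so the two paths cannot be reduced to a simple series/parallel combination). Setting node B to ground and injecting 1 A at node A, the 3-node admittance system at A, C, D solves to V_A = Z_AB = 8.429 + j118.7 Ω = 119∠85.9° Ω.
Step 4 — Source phasor: V = 220∠-84.1° V = 22.61 - j218.8 V.
Step 5 — Current: I = V / Z = -1.821 - j0.3198 A = 1.849∠-170.0° A.
Step 6 — Complex power: S = V·I* = 28.81 + j405.7 VA.
Step 7 — Real power: P = Re(S) = 28.81 W.
Step 8 — Reactive power: Q = Im(S) = 405.7 VAR.
Step 9 — Apparent power: |S| = 406.7 VA.
Step 10 — Power factor: PF = P/|S| = 0.07083 (lagging).

(a) P = 28.81 W  (b) Q = 405.7 VAR  (c) S = 406.7 VA  (d) PF = 0.07083 (lagging)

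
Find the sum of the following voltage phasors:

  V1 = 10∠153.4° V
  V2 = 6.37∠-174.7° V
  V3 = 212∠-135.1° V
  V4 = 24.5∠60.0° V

Step 1 — Convert each phasor to rectangular form:
  V1 = 10·(cos(153.4°) + j·sin(153.4°)) = -8.942 + j4.478 V
  V2 = 6.37·(cos(-174.7°) + j·sin(-174.7°)) = -6.343 - j0.5884 V
  V3 = 212·(cos(-135.1°) + j·sin(-135.1°)) = -150.2 - j149.6 V
  V4 = 24.5·(cos(60.0°) + j·sin(60.0°)) = 12.25 + j21.22 V
Step 2 — Sum components: V_total = -153.2 - j124.5 V.
Step 3 — Convert to polar: |V_total| = 197.4 V, ∠V_total = -140.9°.

V_total = 197.4∠-140.9° V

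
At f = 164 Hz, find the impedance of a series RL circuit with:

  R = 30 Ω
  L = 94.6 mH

Step 1 — Angular frequency: ω = 2π·f = 2π·164 = 1030 rad/s.
Step 2 — Component impedances:
  R: Z = R = 30 Ω
  L: Z = jωL = j·1030·0.0946 = 0 + j97.48 Ω
Step 3 — Series combination: Z_total = R + L = 30 + j97.48 Ω = 102∠72.9° Ω.

Z = 30 + j97.48 Ω = 102∠72.9° Ω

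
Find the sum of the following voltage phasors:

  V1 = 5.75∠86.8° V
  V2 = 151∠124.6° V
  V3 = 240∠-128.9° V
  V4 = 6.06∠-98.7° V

Step 1 — Convert each phasor to rectangular form:
  V1 = 5.75·(cos(86.8°) + j·sin(86.8°)) = 0.321 + j5.741 V
  V2 = 151·(cos(124.6°) + j·sin(124.6°)) = -85.74 + j124.3 V
  V3 = 240·(cos(-128.9°) + j·sin(-128.9°)) = -150.7 - j186.8 V
  V4 = 6.06·(cos(-98.7°) + j·sin(-98.7°)) = -0.9166 - j5.99 V
Step 2 — Sum components: V_total = -237.1 - j62.73 V.
Step 3 — Convert to polar: |V_total| = 245.2 V, ∠V_total = -165.2°.

V_total = 245.2∠-165.2° V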